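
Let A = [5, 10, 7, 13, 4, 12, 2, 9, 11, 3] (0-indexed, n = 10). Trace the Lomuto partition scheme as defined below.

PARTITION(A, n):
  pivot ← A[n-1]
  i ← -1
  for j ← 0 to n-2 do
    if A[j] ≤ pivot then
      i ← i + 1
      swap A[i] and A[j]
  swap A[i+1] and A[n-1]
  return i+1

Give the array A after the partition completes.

[2, 3, 7, 13, 4, 12, 5, 9, 11, 10]

pivot = A[9] = 3; i = -1
j=0: A[0]=5 > 3 → no swap
j=1: A[1]=10 > 3 → no swap
j=2: A[2]=7 > 3 → no swap
j=3: A[3]=13 > 3 → no swap
j=4: A[4]=4 > 3 → no swap
j=5: A[5]=12 > 3 → no swap
j=6: A[6]=2 ≤ 3 → i=0, swap A[0],A[6] → [2, 10, 7, 13, 4, 12, 5, 9, 11, 3]
j=7: A[7]=9 > 3 → no swap
j=8: A[8]=11 > 3 → no swap
final swap A[1],A[9] → [2, 3, 7, 13, 4, 12, 5, 9, 11, 10]; return 1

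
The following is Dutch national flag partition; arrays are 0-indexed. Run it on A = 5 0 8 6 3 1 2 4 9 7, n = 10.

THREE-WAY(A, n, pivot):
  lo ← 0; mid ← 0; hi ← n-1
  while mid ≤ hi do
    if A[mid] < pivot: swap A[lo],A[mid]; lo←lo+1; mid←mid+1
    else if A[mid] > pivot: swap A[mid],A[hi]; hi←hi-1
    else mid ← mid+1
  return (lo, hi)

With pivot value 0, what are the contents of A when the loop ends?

0 8 6 3 1 2 4 9 7 5

pivot = 0; lo=0, mid=0, hi=9
A[mid]=5>0: swap A[0],A[9]; hi=8 → 7 0 8 6 3 1 2 4 9 5
A[mid]=7>0: swap A[0],A[8]; hi=7 → 9 0 8 6 3 1 2 4 7 5
A[mid]=9>0: swap A[0],A[7]; hi=6 → 4 0 8 6 3 1 2 9 7 5
A[mid]=4>0: swap A[0],A[6]; hi=5 → 2 0 8 6 3 1 4 9 7 5
A[mid]=2>0: swap A[0],A[5]; hi=4 → 1 0 8 6 3 2 4 9 7 5
A[mid]=1>0: swap A[0],A[4]; hi=3 → 3 0 8 6 1 2 4 9 7 5
A[mid]=3>0: swap A[0],A[3]; hi=2 → 6 0 8 3 1 2 4 9 7 5
A[mid]=6>0: swap A[0],A[2]; hi=1 → 8 0 6 3 1 2 4 9 7 5
A[mid]=8>0: swap A[0],A[1]; hi=0 → 0 8 6 3 1 2 4 9 7 5
A[mid]=0=0: mid=1
end: lo=0, hi=0; A = 0 8 6 3 1 2 4 9 7 5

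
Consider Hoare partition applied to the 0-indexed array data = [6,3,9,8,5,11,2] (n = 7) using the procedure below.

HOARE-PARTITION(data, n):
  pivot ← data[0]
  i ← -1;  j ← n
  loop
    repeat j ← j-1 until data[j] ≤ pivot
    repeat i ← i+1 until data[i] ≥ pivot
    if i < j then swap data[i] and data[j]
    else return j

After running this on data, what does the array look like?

[2,3,5,8,9,11,6]

pivot = data[0] = 6; i = -1, j = 7
j→6 (data[6]=2≤6), i→0 (data[0]=6≥6); i<j, swap → [2,3,9,8,5,11,6]
j→4 (data[4]=5≤6), i→2 (data[2]=9≥6); i<j, swap → [2,3,5,8,9,11,6]
j→2, i→3; i≥j, return j=2. data = [2,3,5,8,9,11,6]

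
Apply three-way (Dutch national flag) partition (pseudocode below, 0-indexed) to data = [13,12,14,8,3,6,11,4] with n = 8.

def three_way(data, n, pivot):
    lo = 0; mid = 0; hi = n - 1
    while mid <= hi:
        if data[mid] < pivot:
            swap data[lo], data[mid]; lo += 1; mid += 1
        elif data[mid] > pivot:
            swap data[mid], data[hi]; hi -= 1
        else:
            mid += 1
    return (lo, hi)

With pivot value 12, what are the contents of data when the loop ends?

pivot = 12; lo=0, mid=0, hi=7
data[mid]=13>12: swap data[0],data[7]; hi=6 → [4,12,14,8,3,6,11,13]
data[mid]=4<12: swap data[0],data[0]; lo=1,mid=1 → [4,12,14,8,3,6,11,13]
data[mid]=12=12: mid=2
data[mid]=14>12: swap data[2],data[6]; hi=5 → [4,12,11,8,3,6,14,13]
data[mid]=11<12: swap data[1],data[2]; lo=2,mid=3 → [4,11,12,8,3,6,14,13]
data[mid]=8<12: swap data[2],data[3]; lo=3,mid=4 → [4,11,8,12,3,6,14,13]
data[mid]=3<12: swap data[3],data[4]; lo=4,mid=5 → [4,11,8,3,12,6,14,13]
data[mid]=6<12: swap data[4],data[5]; lo=5,mid=6 → [4,11,8,3,6,12,14,13]
end: lo=5, hi=5; data = [4,11,8,3,6,12,14,13]

[4,11,8,3,6,12,14,13]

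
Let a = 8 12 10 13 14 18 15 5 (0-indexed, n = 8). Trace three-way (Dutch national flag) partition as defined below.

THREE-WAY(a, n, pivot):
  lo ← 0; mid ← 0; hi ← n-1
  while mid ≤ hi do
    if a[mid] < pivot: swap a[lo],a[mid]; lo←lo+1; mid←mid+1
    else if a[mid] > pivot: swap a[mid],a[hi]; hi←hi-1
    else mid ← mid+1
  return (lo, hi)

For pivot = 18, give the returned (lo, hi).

lo=0 mid=0 hi=7
8<18: swap(0,0), lo=1 mid=1 ⇒ 8 12 10 13 14 18 15 5
12<18: swap(1,1), lo=2 mid=2 ⇒ 8 12 10 13 14 18 15 5
10<18: swap(2,2), lo=3 mid=3 ⇒ 8 12 10 13 14 18 15 5
13<18: swap(3,3), lo=4 mid=4 ⇒ 8 12 10 13 14 18 15 5
14<18: swap(4,4), lo=5 mid=5 ⇒ 8 12 10 13 14 18 15 5
18=18: mid=6
15<18: swap(5,6), lo=6 mid=7 ⇒ 8 12 10 13 14 15 18 5
5<18: swap(6,7), lo=7 mid=8 ⇒ 8 12 10 13 14 15 5 18
done. lo=7 hi=7; a=8 12 10 13 14 15 5 18

(7, 7)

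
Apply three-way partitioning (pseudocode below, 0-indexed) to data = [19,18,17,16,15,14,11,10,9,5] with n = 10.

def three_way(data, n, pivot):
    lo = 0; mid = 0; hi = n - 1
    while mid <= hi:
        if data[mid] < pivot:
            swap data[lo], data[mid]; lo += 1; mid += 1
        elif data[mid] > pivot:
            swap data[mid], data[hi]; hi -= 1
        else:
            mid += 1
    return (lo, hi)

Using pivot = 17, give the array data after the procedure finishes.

lo=0 mid=0 hi=9
19>17: swap(0,9), hi=8 ⇒ [5,18,17,16,15,14,11,10,9,19]
5<17: swap(0,0), lo=1 mid=1 ⇒ [5,18,17,16,15,14,11,10,9,19]
18>17: swap(1,8), hi=7 ⇒ [5,9,17,16,15,14,11,10,18,19]
9<17: swap(1,1), lo=2 mid=2 ⇒ [5,9,17,16,15,14,11,10,18,19]
17=17: mid=3
16<17: swap(2,3), lo=3 mid=4 ⇒ [5,9,16,17,15,14,11,10,18,19]
15<17: swap(3,4), lo=4 mid=5 ⇒ [5,9,16,15,17,14,11,10,18,19]
14<17: swap(4,5), lo=5 mid=6 ⇒ [5,9,16,15,14,17,11,10,18,19]
11<17: swap(5,6), lo=6 mid=7 ⇒ [5,9,16,15,14,11,17,10,18,19]
10<17: swap(6,7), lo=7 mid=8 ⇒ [5,9,16,15,14,11,10,17,18,19]
done. lo=7 hi=7; data=[5,9,16,15,14,11,10,17,18,19]

[5,9,16,15,14,11,10,17,18,19]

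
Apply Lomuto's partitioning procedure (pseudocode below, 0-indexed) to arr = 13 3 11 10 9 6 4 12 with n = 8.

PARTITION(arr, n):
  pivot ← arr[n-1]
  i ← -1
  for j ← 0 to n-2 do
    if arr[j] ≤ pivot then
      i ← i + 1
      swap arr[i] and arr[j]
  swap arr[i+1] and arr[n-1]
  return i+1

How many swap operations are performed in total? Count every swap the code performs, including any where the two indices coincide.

7

pivot=12, i=-1
j=0: 13>12, skip
j=1: 3≤12, i=0, swap(0,1) ⇒ 3 13 11 10 9 6 4 12
j=2: 11≤12, i=1, swap(1,2) ⇒ 3 11 13 10 9 6 4 12
j=3: 10≤12, i=2, swap(2,3) ⇒ 3 11 10 13 9 6 4 12
j=4: 9≤12, i=3, swap(3,4) ⇒ 3 11 10 9 13 6 4 12
j=5: 6≤12, i=4, swap(4,5) ⇒ 3 11 10 9 6 13 4 12
j=6: 4≤12, i=5, swap(5,6) ⇒ 3 11 10 9 6 4 13 12
swap(6,7) ⇒ 3 11 10 9 6 4 12 13; return 6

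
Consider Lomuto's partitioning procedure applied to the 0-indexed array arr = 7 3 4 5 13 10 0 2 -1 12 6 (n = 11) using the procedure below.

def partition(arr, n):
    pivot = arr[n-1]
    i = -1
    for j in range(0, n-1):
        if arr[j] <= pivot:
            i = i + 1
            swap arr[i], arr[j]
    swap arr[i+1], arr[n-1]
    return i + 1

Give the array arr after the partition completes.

pivot = arr[10] = 6; i = -1
j=0: arr[0]=7 > 6 → no swap
j=1: arr[1]=3 ≤ 6 → i=0, swap arr[0],arr[1] → 3 7 4 5 13 10 0 2 -1 12 6
j=2: arr[2]=4 ≤ 6 → i=1, swap arr[1],arr[2] → 3 4 7 5 13 10 0 2 -1 12 6
j=3: arr[3]=5 ≤ 6 → i=2, swap arr[2],arr[3] → 3 4 5 7 13 10 0 2 -1 12 6
j=4: arr[4]=13 > 6 → no swap
j=5: arr[5]=10 > 6 → no swap
j=6: arr[6]=0 ≤ 6 → i=3, swap arr[3],arr[6] → 3 4 5 0 13 10 7 2 -1 12 6
j=7: arr[7]=2 ≤ 6 → i=4, swap arr[4],arr[7] → 3 4 5 0 2 10 7 13 -1 12 6
j=8: arr[8]=-1 ≤ 6 → i=5, swap arr[5],arr[8] → 3 4 5 0 2 -1 7 13 10 12 6
j=9: arr[9]=12 > 6 → no swap
final swap arr[6],arr[10] → 3 4 5 0 2 -1 6 13 10 12 7; return 6

3 4 5 0 2 -1 6 13 10 12 7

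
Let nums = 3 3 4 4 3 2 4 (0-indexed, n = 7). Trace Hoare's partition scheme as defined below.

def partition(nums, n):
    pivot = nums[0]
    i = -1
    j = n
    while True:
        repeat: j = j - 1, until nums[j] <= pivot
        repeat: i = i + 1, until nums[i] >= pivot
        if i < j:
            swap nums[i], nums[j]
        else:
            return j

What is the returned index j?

1

pivot = nums[0] = 3; i = -1, j = 7
j→5 (nums[5]=2≤3), i→0 (nums[0]=3≥3); i<j, swap → 2 3 4 4 3 3 4
j→4 (nums[4]=3≤3), i→1 (nums[1]=3≥3); i<j, swap → 2 3 4 4 3 3 4
j→1, i→2; i≥j, return j=1. nums = 2 3 4 4 3 3 4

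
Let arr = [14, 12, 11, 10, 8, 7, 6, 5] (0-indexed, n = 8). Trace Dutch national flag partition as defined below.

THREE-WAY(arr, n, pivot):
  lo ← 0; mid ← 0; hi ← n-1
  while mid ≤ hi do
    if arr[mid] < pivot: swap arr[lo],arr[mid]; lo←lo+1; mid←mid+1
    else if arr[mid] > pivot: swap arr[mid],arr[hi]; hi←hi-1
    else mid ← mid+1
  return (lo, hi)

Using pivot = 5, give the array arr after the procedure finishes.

[5, 11, 10, 8, 7, 6, 12, 14]

lo=0 mid=0 hi=7
14>5: swap(0,7), hi=6 ⇒ [5, 12, 11, 10, 8, 7, 6, 14]
5=5: mid=1
12>5: swap(1,6), hi=5 ⇒ [5, 6, 11, 10, 8, 7, 12, 14]
6>5: swap(1,5), hi=4 ⇒ [5, 7, 11, 10, 8, 6, 12, 14]
7>5: swap(1,4), hi=3 ⇒ [5, 8, 11, 10, 7, 6, 12, 14]
8>5: swap(1,3), hi=2 ⇒ [5, 10, 11, 8, 7, 6, 12, 14]
10>5: swap(1,2), hi=1 ⇒ [5, 11, 10, 8, 7, 6, 12, 14]
11>5: swap(1,1), hi=0 ⇒ [5, 11, 10, 8, 7, 6, 12, 14]
done. lo=0 hi=0; arr=[5, 11, 10, 8, 7, 6, 12, 14]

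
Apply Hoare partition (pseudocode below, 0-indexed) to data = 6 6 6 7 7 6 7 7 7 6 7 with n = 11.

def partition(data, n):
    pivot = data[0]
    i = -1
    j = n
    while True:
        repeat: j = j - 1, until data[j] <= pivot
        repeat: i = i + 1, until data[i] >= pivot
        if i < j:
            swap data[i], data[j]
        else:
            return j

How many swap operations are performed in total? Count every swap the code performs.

2

pivot = data[0] = 6; i = -1, j = 11
j→9 (data[9]=6≤6), i→0 (data[0]=6≥6); i<j, swap → 6 6 6 7 7 6 7 7 7 6 7
j→5 (data[5]=6≤6), i→1 (data[1]=6≥6); i<j, swap → 6 6 6 7 7 6 7 7 7 6 7
j→2, i→2; i≥j, return j=2. data = 6 6 6 7 7 6 7 7 7 6 7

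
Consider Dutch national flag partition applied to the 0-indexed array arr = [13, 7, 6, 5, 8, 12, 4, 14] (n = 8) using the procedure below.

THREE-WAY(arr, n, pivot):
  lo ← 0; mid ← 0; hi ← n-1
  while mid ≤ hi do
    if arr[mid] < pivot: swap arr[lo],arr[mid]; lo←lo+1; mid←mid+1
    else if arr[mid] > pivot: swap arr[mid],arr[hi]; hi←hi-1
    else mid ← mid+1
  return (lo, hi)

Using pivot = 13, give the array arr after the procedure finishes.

[7, 6, 5, 8, 12, 4, 13, 14]

lo=0 mid=0 hi=7
13=13: mid=1
7<13: swap(0,1), lo=1 mid=2 ⇒ [7, 13, 6, 5, 8, 12, 4, 14]
6<13: swap(1,2), lo=2 mid=3 ⇒ [7, 6, 13, 5, 8, 12, 4, 14]
5<13: swap(2,3), lo=3 mid=4 ⇒ [7, 6, 5, 13, 8, 12, 4, 14]
8<13: swap(3,4), lo=4 mid=5 ⇒ [7, 6, 5, 8, 13, 12, 4, 14]
12<13: swap(4,5), lo=5 mid=6 ⇒ [7, 6, 5, 8, 12, 13, 4, 14]
4<13: swap(5,6), lo=6 mid=7 ⇒ [7, 6, 5, 8, 12, 4, 13, 14]
14>13: swap(7,7), hi=6 ⇒ [7, 6, 5, 8, 12, 4, 13, 14]
done. lo=6 hi=6; arr=[7, 6, 5, 8, 12, 4, 13, 14]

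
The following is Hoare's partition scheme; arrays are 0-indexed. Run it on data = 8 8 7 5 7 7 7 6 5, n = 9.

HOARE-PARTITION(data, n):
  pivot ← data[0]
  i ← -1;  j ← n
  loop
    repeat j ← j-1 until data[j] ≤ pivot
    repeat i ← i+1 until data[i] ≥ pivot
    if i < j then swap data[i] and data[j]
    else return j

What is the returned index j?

pivot = data[0] = 8; i = -1, j = 9
j→8 (data[8]=5≤8), i→0 (data[0]=8≥8); i<j, swap → 5 8 7 5 7 7 7 6 8
j→7 (data[7]=6≤8), i→1 (data[1]=8≥8); i<j, swap → 5 6 7 5 7 7 7 8 8
j→6, i→7; i≥j, return j=6. data = 5 6 7 5 7 7 7 8 8

6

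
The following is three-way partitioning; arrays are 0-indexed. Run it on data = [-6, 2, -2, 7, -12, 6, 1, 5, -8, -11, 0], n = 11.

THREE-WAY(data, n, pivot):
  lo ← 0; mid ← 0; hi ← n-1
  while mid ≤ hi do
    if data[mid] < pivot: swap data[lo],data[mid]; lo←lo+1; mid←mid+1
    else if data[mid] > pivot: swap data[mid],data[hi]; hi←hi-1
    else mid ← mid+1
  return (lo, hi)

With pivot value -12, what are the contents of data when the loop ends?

pivot = -12; lo=0, mid=0, hi=10
data[mid]=-6>-12: swap data[0],data[10]; hi=9 → [0, 2, -2, 7, -12, 6, 1, 5, -8, -11, -6]
data[mid]=0>-12: swap data[0],data[9]; hi=8 → [-11, 2, -2, 7, -12, 6, 1, 5, -8, 0, -6]
data[mid]=-11>-12: swap data[0],data[8]; hi=7 → [-8, 2, -2, 7, -12, 6, 1, 5, -11, 0, -6]
data[mid]=-8>-12: swap data[0],data[7]; hi=6 → [5, 2, -2, 7, -12, 6, 1, -8, -11, 0, -6]
data[mid]=5>-12: swap data[0],data[6]; hi=5 → [1, 2, -2, 7, -12, 6, 5, -8, -11, 0, -6]
data[mid]=1>-12: swap data[0],data[5]; hi=4 → [6, 2, -2, 7, -12, 1, 5, -8, -11, 0, -6]
data[mid]=6>-12: swap data[0],data[4]; hi=3 → [-12, 2, -2, 7, 6, 1, 5, -8, -11, 0, -6]
data[mid]=-12=-12: mid=1
data[mid]=2>-12: swap data[1],data[3]; hi=2 → [-12, 7, -2, 2, 6, 1, 5, -8, -11, 0, -6]
data[mid]=7>-12: swap data[1],data[2]; hi=1 → [-12, -2, 7, 2, 6, 1, 5, -8, -11, 0, -6]
data[mid]=-2>-12: swap data[1],data[1]; hi=0 → [-12, -2, 7, 2, 6, 1, 5, -8, -11, 0, -6]
end: lo=0, hi=0; data = [-12, -2, 7, 2, 6, 1, 5, -8, -11, 0, -6]

[-12, -2, 7, 2, 6, 1, 5, -8, -11, 0, -6]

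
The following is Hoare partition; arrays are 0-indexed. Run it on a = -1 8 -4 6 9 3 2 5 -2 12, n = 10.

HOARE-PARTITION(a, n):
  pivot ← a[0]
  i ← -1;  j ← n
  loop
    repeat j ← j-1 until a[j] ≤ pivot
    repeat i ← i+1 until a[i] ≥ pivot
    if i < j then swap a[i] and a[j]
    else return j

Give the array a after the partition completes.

pivot=-1
j stops at 8 (-2), i stops at 0 (-1); swap ⇒ -2 8 -4 6 9 3 2 5 -1 12
j stops at 2 (-4), i stops at 1 (8); swap ⇒ -2 -4 8 6 9 3 2 5 -1 12
j stops at 1, i stops at 2; i≥j ⇒ return 1. a=-2 -4 8 6 9 3 2 5 -1 12

-2 -4 8 6 9 3 2 5 -1 12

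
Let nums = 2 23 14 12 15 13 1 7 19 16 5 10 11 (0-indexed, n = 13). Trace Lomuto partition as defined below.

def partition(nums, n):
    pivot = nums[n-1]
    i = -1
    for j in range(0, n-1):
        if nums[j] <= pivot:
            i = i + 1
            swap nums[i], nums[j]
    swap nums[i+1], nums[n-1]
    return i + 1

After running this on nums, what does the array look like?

2 1 7 5 10 11 23 14 19 16 12 15 13

pivot = nums[12] = 11; i = -1
j=0: nums[0]=2 ≤ 11 → i=0, swap nums[0],nums[0] (no change) → 2 23 14 12 15 13 1 7 19 16 5 10 11
j=1: nums[1]=23 > 11 → no swap
j=2: nums[2]=14 > 11 → no swap
j=3: nums[3]=12 > 11 → no swap
j=4: nums[4]=15 > 11 → no swap
j=5: nums[5]=13 > 11 → no swap
j=6: nums[6]=1 ≤ 11 → i=1, swap nums[1],nums[6] → 2 1 14 12 15 13 23 7 19 16 5 10 11
j=7: nums[7]=7 ≤ 11 → i=2, swap nums[2],nums[7] → 2 1 7 12 15 13 23 14 19 16 5 10 11
j=8: nums[8]=19 > 11 → no swap
j=9: nums[9]=16 > 11 → no swap
j=10: nums[10]=5 ≤ 11 → i=3, swap nums[3],nums[10] → 2 1 7 5 15 13 23 14 19 16 12 10 11
j=11: nums[11]=10 ≤ 11 → i=4, swap nums[4],nums[11] → 2 1 7 5 10 13 23 14 19 16 12 15 11
final swap nums[5],nums[12] → 2 1 7 5 10 11 23 14 19 16 12 15 13; return 5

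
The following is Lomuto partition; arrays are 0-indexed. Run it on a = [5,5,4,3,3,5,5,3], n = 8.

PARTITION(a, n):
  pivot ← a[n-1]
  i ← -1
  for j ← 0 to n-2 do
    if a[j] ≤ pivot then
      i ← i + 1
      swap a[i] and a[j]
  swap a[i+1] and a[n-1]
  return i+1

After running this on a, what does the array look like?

[3,3,3,5,5,5,5,4]

pivot=3, i=-1
j=0: 5>3, skip
j=1: 5>3, skip
j=2: 4>3, skip
j=3: 3≤3, i=0, swap(0,3) ⇒ [3,5,4,5,3,5,5,3]
j=4: 3≤3, i=1, swap(1,4) ⇒ [3,3,4,5,5,5,5,3]
j=5: 5>3, skip
j=6: 5>3, skip
swap(2,7) ⇒ [3,3,3,5,5,5,5,4]; return 2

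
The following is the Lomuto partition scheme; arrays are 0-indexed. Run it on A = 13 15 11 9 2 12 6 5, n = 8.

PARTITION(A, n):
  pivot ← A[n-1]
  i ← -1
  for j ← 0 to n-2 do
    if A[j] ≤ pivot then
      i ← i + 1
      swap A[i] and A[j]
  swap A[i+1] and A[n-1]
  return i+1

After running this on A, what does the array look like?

2 5 11 9 13 12 6 15

pivot = A[7] = 5; i = -1
j=0: A[0]=13 > 5 → no swap
j=1: A[1]=15 > 5 → no swap
j=2: A[2]=11 > 5 → no swap
j=3: A[3]=9 > 5 → no swap
j=4: A[4]=2 ≤ 5 → i=0, swap A[0],A[4] → 2 15 11 9 13 12 6 5
j=5: A[5]=12 > 5 → no swap
j=6: A[6]=6 > 5 → no swap
final swap A[1],A[7] → 2 5 11 9 13 12 6 15; return 1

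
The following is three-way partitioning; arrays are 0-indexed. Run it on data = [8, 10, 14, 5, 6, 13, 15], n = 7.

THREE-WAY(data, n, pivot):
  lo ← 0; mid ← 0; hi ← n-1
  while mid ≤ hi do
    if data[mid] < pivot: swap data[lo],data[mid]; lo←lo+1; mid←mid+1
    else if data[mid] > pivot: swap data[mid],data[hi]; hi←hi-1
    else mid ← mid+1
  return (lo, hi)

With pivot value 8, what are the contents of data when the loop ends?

[6, 5, 8, 14, 13, 15, 10]

lo=0 mid=0 hi=6
8=8: mid=1
10>8: swap(1,6), hi=5 ⇒ [8, 15, 14, 5, 6, 13, 10]
15>8: swap(1,5), hi=4 ⇒ [8, 13, 14, 5, 6, 15, 10]
13>8: swap(1,4), hi=3 ⇒ [8, 6, 14, 5, 13, 15, 10]
6<8: swap(0,1), lo=1 mid=2 ⇒ [6, 8, 14, 5, 13, 15, 10]
14>8: swap(2,3), hi=2 ⇒ [6, 8, 5, 14, 13, 15, 10]
5<8: swap(1,2), lo=2 mid=3 ⇒ [6, 5, 8, 14, 13, 15, 10]
done. lo=2 hi=2; data=[6, 5, 8, 14, 13, 15, 10]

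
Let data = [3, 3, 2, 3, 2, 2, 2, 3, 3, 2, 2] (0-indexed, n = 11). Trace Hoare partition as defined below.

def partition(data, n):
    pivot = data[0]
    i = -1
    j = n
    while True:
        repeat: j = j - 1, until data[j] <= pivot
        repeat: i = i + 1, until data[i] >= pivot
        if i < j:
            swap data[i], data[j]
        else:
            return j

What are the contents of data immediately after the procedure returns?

[2, 2, 2, 3, 2, 2, 2, 3, 3, 3, 3]

pivot = data[0] = 3; i = -1, j = 11
j→10 (data[10]=2≤3), i→0 (data[0]=3≥3); i<j, swap → [2, 3, 2, 3, 2, 2, 2, 3, 3, 2, 3]
j→9 (data[9]=2≤3), i→1 (data[1]=3≥3); i<j, swap → [2, 2, 2, 3, 2, 2, 2, 3, 3, 3, 3]
j→8 (data[8]=3≤3), i→3 (data[3]=3≥3); i<j, swap → [2, 2, 2, 3, 2, 2, 2, 3, 3, 3, 3]
j→7, i→7; i≥j, return j=7. data = [2, 2, 2, 3, 2, 2, 2, 3, 3, 3, 3]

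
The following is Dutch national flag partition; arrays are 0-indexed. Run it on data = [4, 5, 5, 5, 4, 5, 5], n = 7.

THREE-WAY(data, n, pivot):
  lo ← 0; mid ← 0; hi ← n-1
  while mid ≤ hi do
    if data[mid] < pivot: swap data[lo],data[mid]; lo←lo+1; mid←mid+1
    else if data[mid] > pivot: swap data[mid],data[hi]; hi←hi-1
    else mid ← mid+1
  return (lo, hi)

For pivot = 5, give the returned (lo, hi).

(2, 6)

pivot = 5; lo=0, mid=0, hi=6
data[mid]=4<5: swap data[0],data[0]; lo=1,mid=1 → [4, 5, 5, 5, 4, 5, 5]
data[mid]=5=5: mid=2
data[mid]=5=5: mid=3
data[mid]=5=5: mid=4
data[mid]=4<5: swap data[1],data[4]; lo=2,mid=5 → [4, 4, 5, 5, 5, 5, 5]
data[mid]=5=5: mid=6
data[mid]=5=5: mid=7
end: lo=2, hi=6; data = [4, 4, 5, 5, 5, 5, 5]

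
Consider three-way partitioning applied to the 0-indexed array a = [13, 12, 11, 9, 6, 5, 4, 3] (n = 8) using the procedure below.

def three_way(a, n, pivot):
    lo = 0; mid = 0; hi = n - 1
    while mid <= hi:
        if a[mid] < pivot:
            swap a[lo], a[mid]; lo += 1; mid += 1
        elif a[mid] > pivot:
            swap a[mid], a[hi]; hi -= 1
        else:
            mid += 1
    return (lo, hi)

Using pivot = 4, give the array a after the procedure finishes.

lo=0 mid=0 hi=7
13>4: swap(0,7), hi=6 ⇒ [3, 12, 11, 9, 6, 5, 4, 13]
3<4: swap(0,0), lo=1 mid=1 ⇒ [3, 12, 11, 9, 6, 5, 4, 13]
12>4: swap(1,6), hi=5 ⇒ [3, 4, 11, 9, 6, 5, 12, 13]
4=4: mid=2
11>4: swap(2,5), hi=4 ⇒ [3, 4, 5, 9, 6, 11, 12, 13]
5>4: swap(2,4), hi=3 ⇒ [3, 4, 6, 9, 5, 11, 12, 13]
6>4: swap(2,3), hi=2 ⇒ [3, 4, 9, 6, 5, 11, 12, 13]
9>4: swap(2,2), hi=1 ⇒ [3, 4, 9, 6, 5, 11, 12, 13]
done. lo=1 hi=1; a=[3, 4, 9, 6, 5, 11, 12, 13]

[3, 4, 9, 6, 5, 11, 12, 13]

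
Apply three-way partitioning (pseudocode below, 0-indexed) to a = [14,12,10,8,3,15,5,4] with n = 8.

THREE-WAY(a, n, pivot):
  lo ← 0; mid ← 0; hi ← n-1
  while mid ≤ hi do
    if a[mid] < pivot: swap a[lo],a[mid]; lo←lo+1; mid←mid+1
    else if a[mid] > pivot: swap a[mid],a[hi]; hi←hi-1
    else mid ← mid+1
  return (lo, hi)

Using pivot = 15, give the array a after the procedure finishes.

[14,12,10,8,3,5,4,15]

pivot = 15; lo=0, mid=0, hi=7
a[mid]=14<15: swap a[0],a[0]; lo=1,mid=1 → [14,12,10,8,3,15,5,4]
a[mid]=12<15: swap a[1],a[1]; lo=2,mid=2 → [14,12,10,8,3,15,5,4]
a[mid]=10<15: swap a[2],a[2]; lo=3,mid=3 → [14,12,10,8,3,15,5,4]
a[mid]=8<15: swap a[3],a[3]; lo=4,mid=4 → [14,12,10,8,3,15,5,4]
a[mid]=3<15: swap a[4],a[4]; lo=5,mid=5 → [14,12,10,8,3,15,5,4]
a[mid]=15=15: mid=6
a[mid]=5<15: swap a[5],a[6]; lo=6,mid=7 → [14,12,10,8,3,5,15,4]
a[mid]=4<15: swap a[6],a[7]; lo=7,mid=8 → [14,12,10,8,3,5,4,15]
end: lo=7, hi=7; a = [14,12,10,8,3,5,4,15]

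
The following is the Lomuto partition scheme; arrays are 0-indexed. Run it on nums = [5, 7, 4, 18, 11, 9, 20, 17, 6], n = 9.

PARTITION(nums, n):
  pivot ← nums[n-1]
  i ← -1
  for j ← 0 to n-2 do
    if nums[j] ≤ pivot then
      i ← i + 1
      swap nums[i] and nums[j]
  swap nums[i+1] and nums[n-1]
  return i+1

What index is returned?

2

pivot = nums[8] = 6; i = -1
j=0: nums[0]=5 ≤ 6 → i=0, swap nums[0],nums[0] (no change) → [5, 7, 4, 18, 11, 9, 20, 17, 6]
j=1: nums[1]=7 > 6 → no swap
j=2: nums[2]=4 ≤ 6 → i=1, swap nums[1],nums[2] → [5, 4, 7, 18, 11, 9, 20, 17, 6]
j=3: nums[3]=18 > 6 → no swap
j=4: nums[4]=11 > 6 → no swap
j=5: nums[5]=9 > 6 → no swap
j=6: nums[6]=20 > 6 → no swap
j=7: nums[7]=17 > 6 → no swap
final swap nums[2],nums[8] → [5, 4, 6, 18, 11, 9, 20, 17, 7]; return 2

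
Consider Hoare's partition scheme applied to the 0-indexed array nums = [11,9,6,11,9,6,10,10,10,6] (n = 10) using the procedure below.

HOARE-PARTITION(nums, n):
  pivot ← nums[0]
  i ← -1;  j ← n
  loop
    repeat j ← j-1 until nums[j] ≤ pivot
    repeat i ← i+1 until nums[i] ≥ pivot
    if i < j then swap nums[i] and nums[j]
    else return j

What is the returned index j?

7

pivot=11
j stops at 9 (6), i stops at 0 (11); swap ⇒ [6,9,6,11,9,6,10,10,10,11]
j stops at 8 (10), i stops at 3 (11); swap ⇒ [6,9,6,10,9,6,10,10,11,11]
j stops at 7, i stops at 8; i≥j ⇒ return 7. nums=[6,9,6,10,9,6,10,10,11,11]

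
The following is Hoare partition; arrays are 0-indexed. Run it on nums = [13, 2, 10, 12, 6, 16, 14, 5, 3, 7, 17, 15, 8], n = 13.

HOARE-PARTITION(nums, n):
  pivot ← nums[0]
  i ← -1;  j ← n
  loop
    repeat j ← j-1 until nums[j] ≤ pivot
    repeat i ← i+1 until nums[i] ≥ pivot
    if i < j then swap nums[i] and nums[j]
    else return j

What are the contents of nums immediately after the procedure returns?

pivot=13
j stops at 12 (8), i stops at 0 (13); swap ⇒ [8, 2, 10, 12, 6, 16, 14, 5, 3, 7, 17, 15, 13]
j stops at 9 (7), i stops at 5 (16); swap ⇒ [8, 2, 10, 12, 6, 7, 14, 5, 3, 16, 17, 15, 13]
j stops at 8 (3), i stops at 6 (14); swap ⇒ [8, 2, 10, 12, 6, 7, 3, 5, 14, 16, 17, 15, 13]
j stops at 7, i stops at 8; i≥j ⇒ return 7. nums=[8, 2, 10, 12, 6, 7, 3, 5, 14, 16, 17, 15, 13]

[8, 2, 10, 12, 6, 7, 3, 5, 14, 16, 17, 15, 13]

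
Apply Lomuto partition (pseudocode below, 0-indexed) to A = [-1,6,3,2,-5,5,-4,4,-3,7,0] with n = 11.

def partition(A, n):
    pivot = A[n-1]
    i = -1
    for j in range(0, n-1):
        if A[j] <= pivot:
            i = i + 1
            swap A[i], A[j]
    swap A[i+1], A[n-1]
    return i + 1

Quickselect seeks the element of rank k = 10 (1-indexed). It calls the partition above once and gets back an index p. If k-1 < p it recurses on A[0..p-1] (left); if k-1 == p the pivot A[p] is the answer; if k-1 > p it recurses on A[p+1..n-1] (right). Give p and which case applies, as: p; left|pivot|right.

pivot = A[10] = 0; i = -1
j=0: A[0]=-1 ≤ 0 → i=0, swap A[0],A[0] (no change) → [-1,6,3,2,-5,5,-4,4,-3,7,0]
j=1: A[1]=6 > 0 → no swap
j=2: A[2]=3 > 0 → no swap
j=3: A[3]=2 > 0 → no swap
j=4: A[4]=-5 ≤ 0 → i=1, swap A[1],A[4] → [-1,-5,3,2,6,5,-4,4,-3,7,0]
j=5: A[5]=5 > 0 → no swap
j=6: A[6]=-4 ≤ 0 → i=2, swap A[2],A[6] → [-1,-5,-4,2,6,5,3,4,-3,7,0]
j=7: A[7]=4 > 0 → no swap
j=8: A[8]=-3 ≤ 0 → i=3, swap A[3],A[8] → [-1,-5,-4,-3,6,5,3,4,2,7,0]
j=9: A[9]=7 > 0 → no swap
final swap A[4],A[10] → [-1,-5,-4,-3,0,5,3,4,2,7,6]; return 4
p = 4; k-1 = 9 > 4 ⇒ right

4; right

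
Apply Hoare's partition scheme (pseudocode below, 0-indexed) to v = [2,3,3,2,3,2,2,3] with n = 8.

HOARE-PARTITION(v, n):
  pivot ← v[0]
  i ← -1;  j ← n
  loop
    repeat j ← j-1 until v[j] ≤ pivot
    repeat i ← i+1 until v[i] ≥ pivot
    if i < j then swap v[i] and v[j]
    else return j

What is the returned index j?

2

pivot=2
j stops at 6 (2), i stops at 0 (2); swap ⇒ [2,3,3,2,3,2,2,3]
j stops at 5 (2), i stops at 1 (3); swap ⇒ [2,2,3,2,3,3,2,3]
j stops at 3 (2), i stops at 2 (3); swap ⇒ [2,2,2,3,3,3,2,3]
j stops at 2, i stops at 3; i≥j ⇒ return 2. v=[2,2,2,3,3,3,2,3]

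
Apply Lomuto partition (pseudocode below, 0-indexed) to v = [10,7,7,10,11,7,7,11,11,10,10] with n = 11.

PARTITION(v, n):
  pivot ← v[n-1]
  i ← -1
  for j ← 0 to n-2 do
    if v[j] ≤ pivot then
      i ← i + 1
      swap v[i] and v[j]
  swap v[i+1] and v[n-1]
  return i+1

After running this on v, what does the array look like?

pivot=10, i=-1
j=0: 10≤10, i=0, swap(0,0) ⇒ [10,7,7,10,11,7,7,11,11,10,10]
j=1: 7≤10, i=1, swap(1,1) ⇒ [10,7,7,10,11,7,7,11,11,10,10]
j=2: 7≤10, i=2, swap(2,2) ⇒ [10,7,7,10,11,7,7,11,11,10,10]
j=3: 10≤10, i=3, swap(3,3) ⇒ [10,7,7,10,11,7,7,11,11,10,10]
j=4: 11>10, skip
j=5: 7≤10, i=4, swap(4,5) ⇒ [10,7,7,10,7,11,7,11,11,10,10]
j=6: 7≤10, i=5, swap(5,6) ⇒ [10,7,7,10,7,7,11,11,11,10,10]
j=7: 11>10, skip
j=8: 11>10, skip
j=9: 10≤10, i=6, swap(6,9) ⇒ [10,7,7,10,7,7,10,11,11,11,10]
swap(7,10) ⇒ [10,7,7,10,7,7,10,10,11,11,11]; return 7

[10,7,7,10,7,7,10,10,11,11,11]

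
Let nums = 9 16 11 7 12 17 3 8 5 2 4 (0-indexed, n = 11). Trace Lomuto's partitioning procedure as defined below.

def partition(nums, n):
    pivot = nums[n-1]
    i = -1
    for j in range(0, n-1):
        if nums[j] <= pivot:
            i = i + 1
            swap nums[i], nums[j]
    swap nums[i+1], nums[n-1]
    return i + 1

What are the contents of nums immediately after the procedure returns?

pivot = nums[10] = 4; i = -1
j=0: nums[0]=9 > 4 → no swap
j=1: nums[1]=16 > 4 → no swap
j=2: nums[2]=11 > 4 → no swap
j=3: nums[3]=7 > 4 → no swap
j=4: nums[4]=12 > 4 → no swap
j=5: nums[5]=17 > 4 → no swap
j=6: nums[6]=3 ≤ 4 → i=0, swap nums[0],nums[6] → 3 16 11 7 12 17 9 8 5 2 4
j=7: nums[7]=8 > 4 → no swap
j=8: nums[8]=5 > 4 → no swap
j=9: nums[9]=2 ≤ 4 → i=1, swap nums[1],nums[9] → 3 2 11 7 12 17 9 8 5 16 4
final swap nums[2],nums[10] → 3 2 4 7 12 17 9 8 5 16 11; return 2

3 2 4 7 12 17 9 8 5 16 11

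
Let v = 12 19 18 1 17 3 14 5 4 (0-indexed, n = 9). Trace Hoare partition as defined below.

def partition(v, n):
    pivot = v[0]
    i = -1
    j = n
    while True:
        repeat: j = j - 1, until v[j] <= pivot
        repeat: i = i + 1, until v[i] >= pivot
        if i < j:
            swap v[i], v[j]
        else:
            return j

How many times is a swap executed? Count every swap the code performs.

pivot = v[0] = 12; i = -1, j = 9
j→8 (v[8]=4≤12), i→0 (v[0]=12≥12); i<j, swap → 4 19 18 1 17 3 14 5 12
j→7 (v[7]=5≤12), i→1 (v[1]=19≥12); i<j, swap → 4 5 18 1 17 3 14 19 12
j→5 (v[5]=3≤12), i→2 (v[2]=18≥12); i<j, swap → 4 5 3 1 17 18 14 19 12
j→3, i→4; i≥j, return j=3. v = 4 5 3 1 17 18 14 19 12

3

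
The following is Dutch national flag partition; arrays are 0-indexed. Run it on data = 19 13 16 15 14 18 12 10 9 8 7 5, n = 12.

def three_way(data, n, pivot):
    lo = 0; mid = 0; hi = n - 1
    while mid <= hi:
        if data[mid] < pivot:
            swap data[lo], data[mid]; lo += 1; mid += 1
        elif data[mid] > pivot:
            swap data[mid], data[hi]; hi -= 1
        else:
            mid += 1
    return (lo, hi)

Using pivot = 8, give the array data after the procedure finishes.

5 7 8 14 18 12 10 9 15 16 13 19

pivot = 8; lo=0, mid=0, hi=11
data[mid]=19>8: swap data[0],data[11]; hi=10 → 5 13 16 15 14 18 12 10 9 8 7 19
data[mid]=5<8: swap data[0],data[0]; lo=1,mid=1 → 5 13 16 15 14 18 12 10 9 8 7 19
data[mid]=13>8: swap data[1],data[10]; hi=9 → 5 7 16 15 14 18 12 10 9 8 13 19
data[mid]=7<8: swap data[1],data[1]; lo=2,mid=2 → 5 7 16 15 14 18 12 10 9 8 13 19
data[mid]=16>8: swap data[2],data[9]; hi=8 → 5 7 8 15 14 18 12 10 9 16 13 19
data[mid]=8=8: mid=3
data[mid]=15>8: swap data[3],data[8]; hi=7 → 5 7 8 9 14 18 12 10 15 16 13 19
data[mid]=9>8: swap data[3],data[7]; hi=6 → 5 7 8 10 14 18 12 9 15 16 13 19
data[mid]=10>8: swap data[3],data[6]; hi=5 → 5 7 8 12 14 18 10 9 15 16 13 19
data[mid]=12>8: swap data[3],data[5]; hi=4 → 5 7 8 18 14 12 10 9 15 16 13 19
data[mid]=18>8: swap data[3],data[4]; hi=3 → 5 7 8 14 18 12 10 9 15 16 13 19
data[mid]=14>8: swap data[3],data[3]; hi=2 → 5 7 8 14 18 12 10 9 15 16 13 19
end: lo=2, hi=2; data = 5 7 8 14 18 12 10 9 15 16 13 19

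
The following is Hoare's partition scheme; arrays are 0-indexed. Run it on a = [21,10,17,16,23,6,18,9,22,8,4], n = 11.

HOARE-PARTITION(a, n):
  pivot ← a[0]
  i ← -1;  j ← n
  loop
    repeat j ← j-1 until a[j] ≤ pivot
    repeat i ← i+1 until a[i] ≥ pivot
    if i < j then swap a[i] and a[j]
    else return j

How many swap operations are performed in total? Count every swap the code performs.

2

pivot=21
j stops at 10 (4), i stops at 0 (21); swap ⇒ [4,10,17,16,23,6,18,9,22,8,21]
j stops at 9 (8), i stops at 4 (23); swap ⇒ [4,10,17,16,8,6,18,9,22,23,21]
j stops at 7, i stops at 8; i≥j ⇒ return 7. a=[4,10,17,16,8,6,18,9,22,23,21]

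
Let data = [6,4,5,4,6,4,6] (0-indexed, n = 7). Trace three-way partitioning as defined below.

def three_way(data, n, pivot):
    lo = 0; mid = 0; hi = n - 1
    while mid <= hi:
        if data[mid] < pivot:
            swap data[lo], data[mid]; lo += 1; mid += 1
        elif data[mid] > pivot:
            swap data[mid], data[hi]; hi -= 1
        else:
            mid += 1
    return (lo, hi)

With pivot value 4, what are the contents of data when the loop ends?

pivot = 4; lo=0, mid=0, hi=6
data[mid]=6>4: swap data[0],data[6]; hi=5 → [6,4,5,4,6,4,6]
data[mid]=6>4: swap data[0],data[5]; hi=4 → [4,4,5,4,6,6,6]
data[mid]=4=4: mid=1
data[mid]=4=4: mid=2
data[mid]=5>4: swap data[2],data[4]; hi=3 → [4,4,6,4,5,6,6]
data[mid]=6>4: swap data[2],data[3]; hi=2 → [4,4,4,6,5,6,6]
data[mid]=4=4: mid=3
end: lo=0, hi=2; data = [4,4,4,6,5,6,6]

[4,4,4,6,5,6,6]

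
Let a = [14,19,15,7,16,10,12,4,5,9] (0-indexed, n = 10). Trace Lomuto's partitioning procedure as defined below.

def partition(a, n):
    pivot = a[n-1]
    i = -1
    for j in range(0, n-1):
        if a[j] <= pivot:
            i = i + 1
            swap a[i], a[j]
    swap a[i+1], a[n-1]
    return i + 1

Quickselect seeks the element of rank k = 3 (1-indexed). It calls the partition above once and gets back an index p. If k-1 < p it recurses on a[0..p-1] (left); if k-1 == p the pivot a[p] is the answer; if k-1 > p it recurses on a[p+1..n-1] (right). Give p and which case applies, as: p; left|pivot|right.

pivot=9, i=-1
j=0: 14>9, skip
j=1: 19>9, skip
j=2: 15>9, skip
j=3: 7≤9, i=0, swap(0,3) ⇒ [7,19,15,14,16,10,12,4,5,9]
j=4: 16>9, skip
j=5: 10>9, skip
j=6: 12>9, skip
j=7: 4≤9, i=1, swap(1,7) ⇒ [7,4,15,14,16,10,12,19,5,9]
j=8: 5≤9, i=2, swap(2,8) ⇒ [7,4,5,14,16,10,12,19,15,9]
swap(3,9) ⇒ [7,4,5,9,16,10,12,19,15,14]; return 3
p = 3; k-1 = 2 < 3 ⇒ left

3; left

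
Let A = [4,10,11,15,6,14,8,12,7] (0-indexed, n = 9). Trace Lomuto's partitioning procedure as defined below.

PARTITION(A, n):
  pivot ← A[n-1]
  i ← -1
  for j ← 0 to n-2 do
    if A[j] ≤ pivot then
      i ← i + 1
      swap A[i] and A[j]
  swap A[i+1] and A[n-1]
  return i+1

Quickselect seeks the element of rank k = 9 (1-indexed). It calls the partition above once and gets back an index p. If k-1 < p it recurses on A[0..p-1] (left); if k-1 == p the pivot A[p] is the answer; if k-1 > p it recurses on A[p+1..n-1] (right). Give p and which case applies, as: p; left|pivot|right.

pivot = A[8] = 7; i = -1
j=0: A[0]=4 ≤ 7 → i=0, swap A[0],A[0] (no change) → [4,10,11,15,6,14,8,12,7]
j=1: A[1]=10 > 7 → no swap
j=2: A[2]=11 > 7 → no swap
j=3: A[3]=15 > 7 → no swap
j=4: A[4]=6 ≤ 7 → i=1, swap A[1],A[4] → [4,6,11,15,10,14,8,12,7]
j=5: A[5]=14 > 7 → no swap
j=6: A[6]=8 > 7 → no swap
j=7: A[7]=12 > 7 → no swap
final swap A[2],A[8] → [4,6,7,15,10,14,8,12,11]; return 2
p = 2; k-1 = 8 > 2 ⇒ right

2; right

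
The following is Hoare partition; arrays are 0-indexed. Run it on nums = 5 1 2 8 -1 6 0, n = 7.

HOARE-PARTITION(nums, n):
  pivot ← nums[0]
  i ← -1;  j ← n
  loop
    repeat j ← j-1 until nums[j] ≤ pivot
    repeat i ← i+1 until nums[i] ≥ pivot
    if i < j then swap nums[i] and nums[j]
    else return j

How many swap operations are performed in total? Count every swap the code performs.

pivot=5
j stops at 6 (0), i stops at 0 (5); swap ⇒ 0 1 2 8 -1 6 5
j stops at 4 (-1), i stops at 3 (8); swap ⇒ 0 1 2 -1 8 6 5
j stops at 3, i stops at 4; i≥j ⇒ return 3. nums=0 1 2 -1 8 6 5

2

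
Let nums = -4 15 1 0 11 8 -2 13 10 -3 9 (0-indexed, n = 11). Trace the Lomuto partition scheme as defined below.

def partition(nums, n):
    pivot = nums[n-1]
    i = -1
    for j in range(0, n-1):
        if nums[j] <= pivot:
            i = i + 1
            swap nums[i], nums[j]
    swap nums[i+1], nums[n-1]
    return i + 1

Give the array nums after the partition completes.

-4 1 0 8 -2 -3 9 13 10 15 11

pivot = nums[10] = 9; i = -1
j=0: nums[0]=-4 ≤ 9 → i=0, swap nums[0],nums[0] (no change) → -4 15 1 0 11 8 -2 13 10 -3 9
j=1: nums[1]=15 > 9 → no swap
j=2: nums[2]=1 ≤ 9 → i=1, swap nums[1],nums[2] → -4 1 15 0 11 8 -2 13 10 -3 9
j=3: nums[3]=0 ≤ 9 → i=2, swap nums[2],nums[3] → -4 1 0 15 11 8 -2 13 10 -3 9
j=4: nums[4]=11 > 9 → no swap
j=5: nums[5]=8 ≤ 9 → i=3, swap nums[3],nums[5] → -4 1 0 8 11 15 -2 13 10 -3 9
j=6: nums[6]=-2 ≤ 9 → i=4, swap nums[4],nums[6] → -4 1 0 8 -2 15 11 13 10 -3 9
j=7: nums[7]=13 > 9 → no swap
j=8: nums[8]=10 > 9 → no swap
j=9: nums[9]=-3 ≤ 9 → i=5, swap nums[5],nums[9] → -4 1 0 8 -2 -3 11 13 10 15 9
final swap nums[6],nums[10] → -4 1 0 8 -2 -3 9 13 10 15 11; return 6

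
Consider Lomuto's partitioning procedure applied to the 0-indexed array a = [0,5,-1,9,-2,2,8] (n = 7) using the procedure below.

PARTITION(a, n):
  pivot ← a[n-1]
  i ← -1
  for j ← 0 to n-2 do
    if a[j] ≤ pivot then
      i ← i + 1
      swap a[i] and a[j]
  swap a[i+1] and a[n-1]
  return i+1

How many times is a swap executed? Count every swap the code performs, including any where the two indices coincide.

6

pivot=8, i=-1
j=0: 0≤8, i=0, swap(0,0) ⇒ [0,5,-1,9,-2,2,8]
j=1: 5≤8, i=1, swap(1,1) ⇒ [0,5,-1,9,-2,2,8]
j=2: -1≤8, i=2, swap(2,2) ⇒ [0,5,-1,9,-2,2,8]
j=3: 9>8, skip
j=4: -2≤8, i=3, swap(3,4) ⇒ [0,5,-1,-2,9,2,8]
j=5: 2≤8, i=4, swap(4,5) ⇒ [0,5,-1,-2,2,9,8]
swap(5,6) ⇒ [0,5,-1,-2,2,8,9]; return 5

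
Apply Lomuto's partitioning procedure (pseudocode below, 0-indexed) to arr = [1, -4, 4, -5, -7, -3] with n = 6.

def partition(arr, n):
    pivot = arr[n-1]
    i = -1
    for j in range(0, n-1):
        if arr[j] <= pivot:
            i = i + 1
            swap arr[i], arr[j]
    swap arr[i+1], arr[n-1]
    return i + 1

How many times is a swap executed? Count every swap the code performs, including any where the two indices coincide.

pivot = arr[5] = -3; i = -1
j=0: arr[0]=1 > -3 → no swap
j=1: arr[1]=-4 ≤ -3 → i=0, swap arr[0],arr[1] → [-4, 1, 4, -5, -7, -3]
j=2: arr[2]=4 > -3 → no swap
j=3: arr[3]=-5 ≤ -3 → i=1, swap arr[1],arr[3] → [-4, -5, 4, 1, -7, -3]
j=4: arr[4]=-7 ≤ -3 → i=2, swap arr[2],arr[4] → [-4, -5, -7, 1, 4, -3]
final swap arr[3],arr[5] → [-4, -5, -7, -3, 4, 1]; return 3

4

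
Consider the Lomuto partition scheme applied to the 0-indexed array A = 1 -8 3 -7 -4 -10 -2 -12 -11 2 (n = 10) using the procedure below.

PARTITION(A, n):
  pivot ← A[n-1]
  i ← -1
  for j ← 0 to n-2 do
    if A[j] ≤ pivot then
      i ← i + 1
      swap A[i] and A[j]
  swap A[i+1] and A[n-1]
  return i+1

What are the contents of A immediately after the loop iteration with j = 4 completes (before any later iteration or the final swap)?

1 -8 -7 -4 3 -10 -2 -12 -11 2

pivot = A[9] = 2; i = -1
j=0: A[0]=1 ≤ 2 → i=0, swap A[0],A[0] (no change) → 1 -8 3 -7 -4 -10 -2 -12 -11 2
j=1: A[1]=-8 ≤ 2 → i=1, swap A[1],A[1] (no change) → 1 -8 3 -7 -4 -10 -2 -12 -11 2
j=2: A[2]=3 > 2 → no swap
j=3: A[3]=-7 ≤ 2 → i=2, swap A[2],A[3] → 1 -8 -7 3 -4 -10 -2 -12 -11 2
j=4: A[4]=-4 ≤ 2 → i=3, swap A[3],A[4] → 1 -8 -7 -4 3 -10 -2 -12 -11 2
(after j=4) A = 1 -8 -7 -4 3 -10 -2 -12 -11 2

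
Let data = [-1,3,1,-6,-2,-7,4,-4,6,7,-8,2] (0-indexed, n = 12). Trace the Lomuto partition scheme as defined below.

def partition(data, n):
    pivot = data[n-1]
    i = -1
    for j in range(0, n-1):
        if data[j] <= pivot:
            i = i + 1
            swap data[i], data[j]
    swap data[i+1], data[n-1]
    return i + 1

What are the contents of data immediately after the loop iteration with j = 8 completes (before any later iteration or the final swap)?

[-1,1,-6,-2,-7,-4,4,3,6,7,-8,2]

pivot = data[11] = 2; i = -1
j=0: data[0]=-1 ≤ 2 → i=0, swap data[0],data[0] (no change) → [-1,3,1,-6,-2,-7,4,-4,6,7,-8,2]
j=1: data[1]=3 > 2 → no swap
j=2: data[2]=1 ≤ 2 → i=1, swap data[1],data[2] → [-1,1,3,-6,-2,-7,4,-4,6,7,-8,2]
j=3: data[3]=-6 ≤ 2 → i=2, swap data[2],data[3] → [-1,1,-6,3,-2,-7,4,-4,6,7,-8,2]
j=4: data[4]=-2 ≤ 2 → i=3, swap data[3],data[4] → [-1,1,-6,-2,3,-7,4,-4,6,7,-8,2]
j=5: data[5]=-7 ≤ 2 → i=4, swap data[4],data[5] → [-1,1,-6,-2,-7,3,4,-4,6,7,-8,2]
j=6: data[6]=4 > 2 → no swap
j=7: data[7]=-4 ≤ 2 → i=5, swap data[5],data[7] → [-1,1,-6,-2,-7,-4,4,3,6,7,-8,2]
j=8: data[8]=6 > 2 → no swap
(after j=8) data = [-1,1,-6,-2,-7,-4,4,3,6,7,-8,2]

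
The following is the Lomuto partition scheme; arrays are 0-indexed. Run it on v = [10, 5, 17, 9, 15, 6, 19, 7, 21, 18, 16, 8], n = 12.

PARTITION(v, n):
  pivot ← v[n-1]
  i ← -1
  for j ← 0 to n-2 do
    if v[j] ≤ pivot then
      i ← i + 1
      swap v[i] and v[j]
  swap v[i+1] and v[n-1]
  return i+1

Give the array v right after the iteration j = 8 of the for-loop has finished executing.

pivot=8, i=-1
j=0: 10>8, skip
j=1: 5≤8, i=0, swap(0,1) ⇒ [5, 10, 17, 9, 15, 6, 19, 7, 21, 18, 16, 8]
j=2: 17>8, skip
j=3: 9>8, skip
j=4: 15>8, skip
j=5: 6≤8, i=1, swap(1,5) ⇒ [5, 6, 17, 9, 15, 10, 19, 7, 21, 18, 16, 8]
j=6: 19>8, skip
j=7: 7≤8, i=2, swap(2,7) ⇒ [5, 6, 7, 9, 15, 10, 19, 17, 21, 18, 16, 8]
j=8: 21>8, skip
(after j=8) v = [5, 6, 7, 9, 15, 10, 19, 17, 21, 18, 16, 8]

[5, 6, 7, 9, 15, 10, 19, 17, 21, 18, 16, 8]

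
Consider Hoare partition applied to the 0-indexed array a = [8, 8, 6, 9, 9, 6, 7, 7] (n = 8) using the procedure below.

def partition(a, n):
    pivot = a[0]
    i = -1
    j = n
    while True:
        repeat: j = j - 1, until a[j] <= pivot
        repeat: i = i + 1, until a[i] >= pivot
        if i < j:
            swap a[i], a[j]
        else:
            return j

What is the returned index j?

3

pivot=8
j stops at 7 (7), i stops at 0 (8); swap ⇒ [7, 8, 6, 9, 9, 6, 7, 8]
j stops at 6 (7), i stops at 1 (8); swap ⇒ [7, 7, 6, 9, 9, 6, 8, 8]
j stops at 5 (6), i stops at 3 (9); swap ⇒ [7, 7, 6, 6, 9, 9, 8, 8]
j stops at 3, i stops at 4; i≥j ⇒ return 3. a=[7, 7, 6, 6, 9, 9, 8, 8]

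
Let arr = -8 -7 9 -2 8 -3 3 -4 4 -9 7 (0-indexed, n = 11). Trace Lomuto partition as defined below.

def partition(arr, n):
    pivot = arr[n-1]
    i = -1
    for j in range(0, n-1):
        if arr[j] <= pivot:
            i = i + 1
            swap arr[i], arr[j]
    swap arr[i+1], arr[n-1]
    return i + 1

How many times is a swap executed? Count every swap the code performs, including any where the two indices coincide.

9

pivot = arr[10] = 7; i = -1
j=0: arr[0]=-8 ≤ 7 → i=0, swap arr[0],arr[0] (no change) → -8 -7 9 -2 8 -3 3 -4 4 -9 7
j=1: arr[1]=-7 ≤ 7 → i=1, swap arr[1],arr[1] (no change) → -8 -7 9 -2 8 -3 3 -4 4 -9 7
j=2: arr[2]=9 > 7 → no swap
j=3: arr[3]=-2 ≤ 7 → i=2, swap arr[2],arr[3] → -8 -7 -2 9 8 -3 3 -4 4 -9 7
j=4: arr[4]=8 > 7 → no swap
j=5: arr[5]=-3 ≤ 7 → i=3, swap arr[3],arr[5] → -8 -7 -2 -3 8 9 3 -4 4 -9 7
j=6: arr[6]=3 ≤ 7 → i=4, swap arr[4],arr[6] → -8 -7 -2 -3 3 9 8 -4 4 -9 7
j=7: arr[7]=-4 ≤ 7 → i=5, swap arr[5],arr[7] → -8 -7 -2 -3 3 -4 8 9 4 -9 7
j=8: arr[8]=4 ≤ 7 → i=6, swap arr[6],arr[8] → -8 -7 -2 -3 3 -4 4 9 8 -9 7
j=9: arr[9]=-9 ≤ 7 → i=7, swap arr[7],arr[9] → -8 -7 -2 -3 3 -4 4 -9 8 9 7
final swap arr[8],arr[10] → -8 -7 -2 -3 3 -4 4 -9 7 9 8; return 8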